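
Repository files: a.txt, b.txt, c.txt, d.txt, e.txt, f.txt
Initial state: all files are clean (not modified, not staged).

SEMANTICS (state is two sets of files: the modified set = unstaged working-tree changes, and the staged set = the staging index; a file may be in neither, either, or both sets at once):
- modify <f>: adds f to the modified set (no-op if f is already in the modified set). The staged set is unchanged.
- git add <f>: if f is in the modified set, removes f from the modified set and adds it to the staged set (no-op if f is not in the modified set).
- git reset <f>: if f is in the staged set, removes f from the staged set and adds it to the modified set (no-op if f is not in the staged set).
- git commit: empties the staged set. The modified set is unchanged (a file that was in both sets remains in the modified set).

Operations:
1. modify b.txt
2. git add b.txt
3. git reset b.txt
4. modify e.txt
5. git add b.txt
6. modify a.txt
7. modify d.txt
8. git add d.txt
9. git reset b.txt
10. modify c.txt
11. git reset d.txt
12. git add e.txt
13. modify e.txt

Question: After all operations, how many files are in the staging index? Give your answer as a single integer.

Answer: 1

Derivation:
After op 1 (modify b.txt): modified={b.txt} staged={none}
After op 2 (git add b.txt): modified={none} staged={b.txt}
After op 3 (git reset b.txt): modified={b.txt} staged={none}
After op 4 (modify e.txt): modified={b.txt, e.txt} staged={none}
After op 5 (git add b.txt): modified={e.txt} staged={b.txt}
After op 6 (modify a.txt): modified={a.txt, e.txt} staged={b.txt}
After op 7 (modify d.txt): modified={a.txt, d.txt, e.txt} staged={b.txt}
After op 8 (git add d.txt): modified={a.txt, e.txt} staged={b.txt, d.txt}
After op 9 (git reset b.txt): modified={a.txt, b.txt, e.txt} staged={d.txt}
After op 10 (modify c.txt): modified={a.txt, b.txt, c.txt, e.txt} staged={d.txt}
After op 11 (git reset d.txt): modified={a.txt, b.txt, c.txt, d.txt, e.txt} staged={none}
After op 12 (git add e.txt): modified={a.txt, b.txt, c.txt, d.txt} staged={e.txt}
After op 13 (modify e.txt): modified={a.txt, b.txt, c.txt, d.txt, e.txt} staged={e.txt}
Final staged set: {e.txt} -> count=1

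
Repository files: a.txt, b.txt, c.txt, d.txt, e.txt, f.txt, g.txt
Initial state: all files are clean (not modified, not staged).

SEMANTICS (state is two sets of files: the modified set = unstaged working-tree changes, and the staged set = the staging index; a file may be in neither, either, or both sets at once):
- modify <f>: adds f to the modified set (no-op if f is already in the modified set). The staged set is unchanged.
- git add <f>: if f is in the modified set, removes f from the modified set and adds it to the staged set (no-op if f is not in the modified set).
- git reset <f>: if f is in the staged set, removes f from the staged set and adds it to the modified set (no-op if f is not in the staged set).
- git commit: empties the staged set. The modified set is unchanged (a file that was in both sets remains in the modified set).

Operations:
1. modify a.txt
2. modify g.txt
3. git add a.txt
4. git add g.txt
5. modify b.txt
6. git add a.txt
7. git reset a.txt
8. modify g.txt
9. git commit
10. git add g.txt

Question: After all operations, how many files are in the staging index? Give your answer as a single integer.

After op 1 (modify a.txt): modified={a.txt} staged={none}
After op 2 (modify g.txt): modified={a.txt, g.txt} staged={none}
After op 3 (git add a.txt): modified={g.txt} staged={a.txt}
After op 4 (git add g.txt): modified={none} staged={a.txt, g.txt}
After op 5 (modify b.txt): modified={b.txt} staged={a.txt, g.txt}
After op 6 (git add a.txt): modified={b.txt} staged={a.txt, g.txt}
After op 7 (git reset a.txt): modified={a.txt, b.txt} staged={g.txt}
After op 8 (modify g.txt): modified={a.txt, b.txt, g.txt} staged={g.txt}
After op 9 (git commit): modified={a.txt, b.txt, g.txt} staged={none}
After op 10 (git add g.txt): modified={a.txt, b.txt} staged={g.txt}
Final staged set: {g.txt} -> count=1

Answer: 1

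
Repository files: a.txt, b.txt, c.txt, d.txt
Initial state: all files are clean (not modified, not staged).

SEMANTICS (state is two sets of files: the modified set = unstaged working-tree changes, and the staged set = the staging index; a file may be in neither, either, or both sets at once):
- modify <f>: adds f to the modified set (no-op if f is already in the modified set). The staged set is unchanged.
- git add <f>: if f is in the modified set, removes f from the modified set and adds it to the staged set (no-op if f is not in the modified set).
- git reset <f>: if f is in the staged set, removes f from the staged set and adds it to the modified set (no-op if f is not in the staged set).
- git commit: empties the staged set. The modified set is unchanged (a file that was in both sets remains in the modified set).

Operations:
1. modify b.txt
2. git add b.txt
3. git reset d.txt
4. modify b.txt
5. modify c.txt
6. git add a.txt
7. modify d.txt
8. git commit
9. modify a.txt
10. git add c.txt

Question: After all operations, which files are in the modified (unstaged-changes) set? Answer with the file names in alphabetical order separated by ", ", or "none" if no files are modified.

After op 1 (modify b.txt): modified={b.txt} staged={none}
After op 2 (git add b.txt): modified={none} staged={b.txt}
After op 3 (git reset d.txt): modified={none} staged={b.txt}
After op 4 (modify b.txt): modified={b.txt} staged={b.txt}
After op 5 (modify c.txt): modified={b.txt, c.txt} staged={b.txt}
After op 6 (git add a.txt): modified={b.txt, c.txt} staged={b.txt}
After op 7 (modify d.txt): modified={b.txt, c.txt, d.txt} staged={b.txt}
After op 8 (git commit): modified={b.txt, c.txt, d.txt} staged={none}
After op 9 (modify a.txt): modified={a.txt, b.txt, c.txt, d.txt} staged={none}
After op 10 (git add c.txt): modified={a.txt, b.txt, d.txt} staged={c.txt}

Answer: a.txt, b.txt, d.txt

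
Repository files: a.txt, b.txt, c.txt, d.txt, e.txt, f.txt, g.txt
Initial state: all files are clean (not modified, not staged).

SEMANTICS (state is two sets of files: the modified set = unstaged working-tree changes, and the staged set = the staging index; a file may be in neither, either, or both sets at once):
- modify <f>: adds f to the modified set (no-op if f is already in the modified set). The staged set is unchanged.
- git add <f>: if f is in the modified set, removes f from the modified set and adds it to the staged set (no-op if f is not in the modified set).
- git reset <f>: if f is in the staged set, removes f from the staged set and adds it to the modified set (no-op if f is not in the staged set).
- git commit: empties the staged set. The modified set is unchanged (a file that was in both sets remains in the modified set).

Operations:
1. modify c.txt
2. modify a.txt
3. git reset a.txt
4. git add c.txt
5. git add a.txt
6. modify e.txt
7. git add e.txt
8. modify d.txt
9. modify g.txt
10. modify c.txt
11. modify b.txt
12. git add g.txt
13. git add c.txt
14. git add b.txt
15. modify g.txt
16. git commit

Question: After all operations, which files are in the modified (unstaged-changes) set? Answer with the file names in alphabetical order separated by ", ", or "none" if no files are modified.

Answer: d.txt, g.txt

Derivation:
After op 1 (modify c.txt): modified={c.txt} staged={none}
After op 2 (modify a.txt): modified={a.txt, c.txt} staged={none}
After op 3 (git reset a.txt): modified={a.txt, c.txt} staged={none}
After op 4 (git add c.txt): modified={a.txt} staged={c.txt}
After op 5 (git add a.txt): modified={none} staged={a.txt, c.txt}
After op 6 (modify e.txt): modified={e.txt} staged={a.txt, c.txt}
After op 7 (git add e.txt): modified={none} staged={a.txt, c.txt, e.txt}
After op 8 (modify d.txt): modified={d.txt} staged={a.txt, c.txt, e.txt}
After op 9 (modify g.txt): modified={d.txt, g.txt} staged={a.txt, c.txt, e.txt}
After op 10 (modify c.txt): modified={c.txt, d.txt, g.txt} staged={a.txt, c.txt, e.txt}
After op 11 (modify b.txt): modified={b.txt, c.txt, d.txt, g.txt} staged={a.txt, c.txt, e.txt}
After op 12 (git add g.txt): modified={b.txt, c.txt, d.txt} staged={a.txt, c.txt, e.txt, g.txt}
After op 13 (git add c.txt): modified={b.txt, d.txt} staged={a.txt, c.txt, e.txt, g.txt}
After op 14 (git add b.txt): modified={d.txt} staged={a.txt, b.txt, c.txt, e.txt, g.txt}
After op 15 (modify g.txt): modified={d.txt, g.txt} staged={a.txt, b.txt, c.txt, e.txt, g.txt}
After op 16 (git commit): modified={d.txt, g.txt} staged={none}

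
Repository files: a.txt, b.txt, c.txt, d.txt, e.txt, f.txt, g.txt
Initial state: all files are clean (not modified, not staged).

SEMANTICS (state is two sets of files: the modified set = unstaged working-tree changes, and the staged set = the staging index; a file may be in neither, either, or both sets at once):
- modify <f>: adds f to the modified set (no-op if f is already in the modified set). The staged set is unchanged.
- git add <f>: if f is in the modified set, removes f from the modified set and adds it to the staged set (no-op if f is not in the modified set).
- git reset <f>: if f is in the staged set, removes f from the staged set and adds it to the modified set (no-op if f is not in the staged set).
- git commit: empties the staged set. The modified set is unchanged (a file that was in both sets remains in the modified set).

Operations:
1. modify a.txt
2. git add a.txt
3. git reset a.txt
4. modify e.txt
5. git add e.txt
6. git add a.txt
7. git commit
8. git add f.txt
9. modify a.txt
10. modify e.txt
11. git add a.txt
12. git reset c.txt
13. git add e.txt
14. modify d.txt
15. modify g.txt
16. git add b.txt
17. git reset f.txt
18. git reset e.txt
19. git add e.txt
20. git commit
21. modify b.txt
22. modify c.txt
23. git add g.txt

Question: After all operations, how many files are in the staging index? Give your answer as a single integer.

After op 1 (modify a.txt): modified={a.txt} staged={none}
After op 2 (git add a.txt): modified={none} staged={a.txt}
After op 3 (git reset a.txt): modified={a.txt} staged={none}
After op 4 (modify e.txt): modified={a.txt, e.txt} staged={none}
After op 5 (git add e.txt): modified={a.txt} staged={e.txt}
After op 6 (git add a.txt): modified={none} staged={a.txt, e.txt}
After op 7 (git commit): modified={none} staged={none}
After op 8 (git add f.txt): modified={none} staged={none}
After op 9 (modify a.txt): modified={a.txt} staged={none}
After op 10 (modify e.txt): modified={a.txt, e.txt} staged={none}
After op 11 (git add a.txt): modified={e.txt} staged={a.txt}
After op 12 (git reset c.txt): modified={e.txt} staged={a.txt}
After op 13 (git add e.txt): modified={none} staged={a.txt, e.txt}
After op 14 (modify d.txt): modified={d.txt} staged={a.txt, e.txt}
After op 15 (modify g.txt): modified={d.txt, g.txt} staged={a.txt, e.txt}
After op 16 (git add b.txt): modified={d.txt, g.txt} staged={a.txt, e.txt}
After op 17 (git reset f.txt): modified={d.txt, g.txt} staged={a.txt, e.txt}
After op 18 (git reset e.txt): modified={d.txt, e.txt, g.txt} staged={a.txt}
After op 19 (git add e.txt): modified={d.txt, g.txt} staged={a.txt, e.txt}
After op 20 (git commit): modified={d.txt, g.txt} staged={none}
After op 21 (modify b.txt): modified={b.txt, d.txt, g.txt} staged={none}
After op 22 (modify c.txt): modified={b.txt, c.txt, d.txt, g.txt} staged={none}
After op 23 (git add g.txt): modified={b.txt, c.txt, d.txt} staged={g.txt}
Final staged set: {g.txt} -> count=1

Answer: 1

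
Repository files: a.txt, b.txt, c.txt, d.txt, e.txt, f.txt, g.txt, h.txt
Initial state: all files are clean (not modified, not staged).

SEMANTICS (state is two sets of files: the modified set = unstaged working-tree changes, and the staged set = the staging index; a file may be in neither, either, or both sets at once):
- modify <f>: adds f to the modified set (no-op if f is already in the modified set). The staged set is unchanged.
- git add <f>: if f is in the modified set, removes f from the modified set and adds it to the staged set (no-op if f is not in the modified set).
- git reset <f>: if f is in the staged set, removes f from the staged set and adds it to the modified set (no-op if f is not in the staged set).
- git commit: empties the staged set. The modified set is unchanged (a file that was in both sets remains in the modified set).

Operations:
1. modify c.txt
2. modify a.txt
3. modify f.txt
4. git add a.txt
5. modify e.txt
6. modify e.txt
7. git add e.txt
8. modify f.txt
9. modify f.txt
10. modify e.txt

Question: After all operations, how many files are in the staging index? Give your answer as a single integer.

Answer: 2

Derivation:
After op 1 (modify c.txt): modified={c.txt} staged={none}
After op 2 (modify a.txt): modified={a.txt, c.txt} staged={none}
After op 3 (modify f.txt): modified={a.txt, c.txt, f.txt} staged={none}
After op 4 (git add a.txt): modified={c.txt, f.txt} staged={a.txt}
After op 5 (modify e.txt): modified={c.txt, e.txt, f.txt} staged={a.txt}
After op 6 (modify e.txt): modified={c.txt, e.txt, f.txt} staged={a.txt}
After op 7 (git add e.txt): modified={c.txt, f.txt} staged={a.txt, e.txt}
After op 8 (modify f.txt): modified={c.txt, f.txt} staged={a.txt, e.txt}
After op 9 (modify f.txt): modified={c.txt, f.txt} staged={a.txt, e.txt}
After op 10 (modify e.txt): modified={c.txt, e.txt, f.txt} staged={a.txt, e.txt}
Final staged set: {a.txt, e.txt} -> count=2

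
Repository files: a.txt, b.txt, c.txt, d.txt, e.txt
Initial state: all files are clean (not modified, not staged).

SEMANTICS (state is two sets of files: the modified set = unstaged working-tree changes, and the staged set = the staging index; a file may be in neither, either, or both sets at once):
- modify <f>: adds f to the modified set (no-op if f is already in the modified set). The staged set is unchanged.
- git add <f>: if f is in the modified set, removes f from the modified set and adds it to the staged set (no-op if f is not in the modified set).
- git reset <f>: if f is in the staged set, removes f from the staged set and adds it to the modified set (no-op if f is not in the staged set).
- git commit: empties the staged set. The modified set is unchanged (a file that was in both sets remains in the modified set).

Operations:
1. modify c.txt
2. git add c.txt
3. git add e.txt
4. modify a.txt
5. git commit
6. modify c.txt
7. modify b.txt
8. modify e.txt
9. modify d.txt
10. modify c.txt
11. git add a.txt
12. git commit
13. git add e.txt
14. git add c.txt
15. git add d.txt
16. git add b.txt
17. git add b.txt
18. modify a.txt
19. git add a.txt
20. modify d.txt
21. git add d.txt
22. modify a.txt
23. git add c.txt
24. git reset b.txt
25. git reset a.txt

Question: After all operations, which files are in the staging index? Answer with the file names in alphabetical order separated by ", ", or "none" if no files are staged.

Answer: c.txt, d.txt, e.txt

Derivation:
After op 1 (modify c.txt): modified={c.txt} staged={none}
After op 2 (git add c.txt): modified={none} staged={c.txt}
After op 3 (git add e.txt): modified={none} staged={c.txt}
After op 4 (modify a.txt): modified={a.txt} staged={c.txt}
After op 5 (git commit): modified={a.txt} staged={none}
After op 6 (modify c.txt): modified={a.txt, c.txt} staged={none}
After op 7 (modify b.txt): modified={a.txt, b.txt, c.txt} staged={none}
After op 8 (modify e.txt): modified={a.txt, b.txt, c.txt, e.txt} staged={none}
After op 9 (modify d.txt): modified={a.txt, b.txt, c.txt, d.txt, e.txt} staged={none}
After op 10 (modify c.txt): modified={a.txt, b.txt, c.txt, d.txt, e.txt} staged={none}
After op 11 (git add a.txt): modified={b.txt, c.txt, d.txt, e.txt} staged={a.txt}
After op 12 (git commit): modified={b.txt, c.txt, d.txt, e.txt} staged={none}
After op 13 (git add e.txt): modified={b.txt, c.txt, d.txt} staged={e.txt}
After op 14 (git add c.txt): modified={b.txt, d.txt} staged={c.txt, e.txt}
After op 15 (git add d.txt): modified={b.txt} staged={c.txt, d.txt, e.txt}
After op 16 (git add b.txt): modified={none} staged={b.txt, c.txt, d.txt, e.txt}
After op 17 (git add b.txt): modified={none} staged={b.txt, c.txt, d.txt, e.txt}
After op 18 (modify a.txt): modified={a.txt} staged={b.txt, c.txt, d.txt, e.txt}
After op 19 (git add a.txt): modified={none} staged={a.txt, b.txt, c.txt, d.txt, e.txt}
After op 20 (modify d.txt): modified={d.txt} staged={a.txt, b.txt, c.txt, d.txt, e.txt}
After op 21 (git add d.txt): modified={none} staged={a.txt, b.txt, c.txt, d.txt, e.txt}
After op 22 (modify a.txt): modified={a.txt} staged={a.txt, b.txt, c.txt, d.txt, e.txt}
After op 23 (git add c.txt): modified={a.txt} staged={a.txt, b.txt, c.txt, d.txt, e.txt}
After op 24 (git reset b.txt): modified={a.txt, b.txt} staged={a.txt, c.txt, d.txt, e.txt}
After op 25 (git reset a.txt): modified={a.txt, b.txt} staged={c.txt, d.txt, e.txt}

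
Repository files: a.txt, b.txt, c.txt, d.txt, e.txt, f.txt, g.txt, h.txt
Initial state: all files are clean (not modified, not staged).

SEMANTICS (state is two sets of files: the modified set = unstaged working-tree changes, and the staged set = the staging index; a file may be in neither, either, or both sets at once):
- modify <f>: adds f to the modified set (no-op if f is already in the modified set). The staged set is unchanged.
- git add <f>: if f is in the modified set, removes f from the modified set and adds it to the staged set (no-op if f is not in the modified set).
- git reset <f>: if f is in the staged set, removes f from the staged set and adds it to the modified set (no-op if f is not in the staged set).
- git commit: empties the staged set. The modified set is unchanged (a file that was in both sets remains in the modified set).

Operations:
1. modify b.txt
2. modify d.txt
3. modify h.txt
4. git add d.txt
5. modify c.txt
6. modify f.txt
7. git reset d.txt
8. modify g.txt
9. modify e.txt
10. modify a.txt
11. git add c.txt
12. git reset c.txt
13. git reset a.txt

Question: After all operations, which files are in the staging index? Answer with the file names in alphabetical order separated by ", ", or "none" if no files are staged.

After op 1 (modify b.txt): modified={b.txt} staged={none}
After op 2 (modify d.txt): modified={b.txt, d.txt} staged={none}
After op 3 (modify h.txt): modified={b.txt, d.txt, h.txt} staged={none}
After op 4 (git add d.txt): modified={b.txt, h.txt} staged={d.txt}
After op 5 (modify c.txt): modified={b.txt, c.txt, h.txt} staged={d.txt}
After op 6 (modify f.txt): modified={b.txt, c.txt, f.txt, h.txt} staged={d.txt}
After op 7 (git reset d.txt): modified={b.txt, c.txt, d.txt, f.txt, h.txt} staged={none}
After op 8 (modify g.txt): modified={b.txt, c.txt, d.txt, f.txt, g.txt, h.txt} staged={none}
After op 9 (modify e.txt): modified={b.txt, c.txt, d.txt, e.txt, f.txt, g.txt, h.txt} staged={none}
After op 10 (modify a.txt): modified={a.txt, b.txt, c.txt, d.txt, e.txt, f.txt, g.txt, h.txt} staged={none}
After op 11 (git add c.txt): modified={a.txt, b.txt, d.txt, e.txt, f.txt, g.txt, h.txt} staged={c.txt}
After op 12 (git reset c.txt): modified={a.txt, b.txt, c.txt, d.txt, e.txt, f.txt, g.txt, h.txt} staged={none}
After op 13 (git reset a.txt): modified={a.txt, b.txt, c.txt, d.txt, e.txt, f.txt, g.txt, h.txt} staged={none}

Answer: none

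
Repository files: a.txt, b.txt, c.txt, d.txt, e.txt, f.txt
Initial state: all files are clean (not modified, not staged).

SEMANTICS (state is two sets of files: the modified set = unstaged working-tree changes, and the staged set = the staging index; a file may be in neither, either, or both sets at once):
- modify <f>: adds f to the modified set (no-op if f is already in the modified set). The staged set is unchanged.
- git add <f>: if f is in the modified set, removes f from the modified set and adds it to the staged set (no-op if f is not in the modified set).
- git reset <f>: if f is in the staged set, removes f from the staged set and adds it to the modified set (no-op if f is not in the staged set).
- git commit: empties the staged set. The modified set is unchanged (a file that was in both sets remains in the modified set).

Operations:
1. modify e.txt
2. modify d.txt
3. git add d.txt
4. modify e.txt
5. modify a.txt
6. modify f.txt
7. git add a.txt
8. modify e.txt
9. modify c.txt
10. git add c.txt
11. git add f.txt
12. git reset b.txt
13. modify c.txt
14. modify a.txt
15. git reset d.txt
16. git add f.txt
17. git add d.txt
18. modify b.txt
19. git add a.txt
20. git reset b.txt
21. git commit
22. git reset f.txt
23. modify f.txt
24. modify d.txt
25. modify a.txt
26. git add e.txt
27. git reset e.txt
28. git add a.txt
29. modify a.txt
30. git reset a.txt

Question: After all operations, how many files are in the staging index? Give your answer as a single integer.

Answer: 0

Derivation:
After op 1 (modify e.txt): modified={e.txt} staged={none}
After op 2 (modify d.txt): modified={d.txt, e.txt} staged={none}
After op 3 (git add d.txt): modified={e.txt} staged={d.txt}
After op 4 (modify e.txt): modified={e.txt} staged={d.txt}
After op 5 (modify a.txt): modified={a.txt, e.txt} staged={d.txt}
After op 6 (modify f.txt): modified={a.txt, e.txt, f.txt} staged={d.txt}
After op 7 (git add a.txt): modified={e.txt, f.txt} staged={a.txt, d.txt}
After op 8 (modify e.txt): modified={e.txt, f.txt} staged={a.txt, d.txt}
After op 9 (modify c.txt): modified={c.txt, e.txt, f.txt} staged={a.txt, d.txt}
After op 10 (git add c.txt): modified={e.txt, f.txt} staged={a.txt, c.txt, d.txt}
After op 11 (git add f.txt): modified={e.txt} staged={a.txt, c.txt, d.txt, f.txt}
After op 12 (git reset b.txt): modified={e.txt} staged={a.txt, c.txt, d.txt, f.txt}
After op 13 (modify c.txt): modified={c.txt, e.txt} staged={a.txt, c.txt, d.txt, f.txt}
After op 14 (modify a.txt): modified={a.txt, c.txt, e.txt} staged={a.txt, c.txt, d.txt, f.txt}
After op 15 (git reset d.txt): modified={a.txt, c.txt, d.txt, e.txt} staged={a.txt, c.txt, f.txt}
After op 16 (git add f.txt): modified={a.txt, c.txt, d.txt, e.txt} staged={a.txt, c.txt, f.txt}
After op 17 (git add d.txt): modified={a.txt, c.txt, e.txt} staged={a.txt, c.txt, d.txt, f.txt}
After op 18 (modify b.txt): modified={a.txt, b.txt, c.txt, e.txt} staged={a.txt, c.txt, d.txt, f.txt}
After op 19 (git add a.txt): modified={b.txt, c.txt, e.txt} staged={a.txt, c.txt, d.txt, f.txt}
After op 20 (git reset b.txt): modified={b.txt, c.txt, e.txt} staged={a.txt, c.txt, d.txt, f.txt}
After op 21 (git commit): modified={b.txt, c.txt, e.txt} staged={none}
After op 22 (git reset f.txt): modified={b.txt, c.txt, e.txt} staged={none}
After op 23 (modify f.txt): modified={b.txt, c.txt, e.txt, f.txt} staged={none}
After op 24 (modify d.txt): modified={b.txt, c.txt, d.txt, e.txt, f.txt} staged={none}
After op 25 (modify a.txt): modified={a.txt, b.txt, c.txt, d.txt, e.txt, f.txt} staged={none}
After op 26 (git add e.txt): modified={a.txt, b.txt, c.txt, d.txt, f.txt} staged={e.txt}
After op 27 (git reset e.txt): modified={a.txt, b.txt, c.txt, d.txt, e.txt, f.txt} staged={none}
After op 28 (git add a.txt): modified={b.txt, c.txt, d.txt, e.txt, f.txt} staged={a.txt}
After op 29 (modify a.txt): modified={a.txt, b.txt, c.txt, d.txt, e.txt, f.txt} staged={a.txt}
After op 30 (git reset a.txt): modified={a.txt, b.txt, c.txt, d.txt, e.txt, f.txt} staged={none}
Final staged set: {none} -> count=0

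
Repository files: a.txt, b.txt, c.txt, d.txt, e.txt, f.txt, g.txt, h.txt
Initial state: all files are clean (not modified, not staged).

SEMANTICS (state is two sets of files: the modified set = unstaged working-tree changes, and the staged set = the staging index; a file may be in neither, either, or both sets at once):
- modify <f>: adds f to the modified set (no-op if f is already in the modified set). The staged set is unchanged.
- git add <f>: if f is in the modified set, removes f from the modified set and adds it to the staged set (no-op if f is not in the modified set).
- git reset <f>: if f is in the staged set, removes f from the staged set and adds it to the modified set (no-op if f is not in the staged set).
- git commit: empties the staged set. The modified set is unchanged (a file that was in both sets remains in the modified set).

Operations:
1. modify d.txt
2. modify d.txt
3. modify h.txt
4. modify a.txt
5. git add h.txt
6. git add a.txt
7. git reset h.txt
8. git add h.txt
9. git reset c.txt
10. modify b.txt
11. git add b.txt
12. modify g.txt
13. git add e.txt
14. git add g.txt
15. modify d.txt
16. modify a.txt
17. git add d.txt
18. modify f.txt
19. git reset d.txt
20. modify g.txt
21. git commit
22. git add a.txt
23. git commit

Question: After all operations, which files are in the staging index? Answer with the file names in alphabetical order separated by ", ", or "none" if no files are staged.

After op 1 (modify d.txt): modified={d.txt} staged={none}
After op 2 (modify d.txt): modified={d.txt} staged={none}
After op 3 (modify h.txt): modified={d.txt, h.txt} staged={none}
After op 4 (modify a.txt): modified={a.txt, d.txt, h.txt} staged={none}
After op 5 (git add h.txt): modified={a.txt, d.txt} staged={h.txt}
After op 6 (git add a.txt): modified={d.txt} staged={a.txt, h.txt}
After op 7 (git reset h.txt): modified={d.txt, h.txt} staged={a.txt}
After op 8 (git add h.txt): modified={d.txt} staged={a.txt, h.txt}
After op 9 (git reset c.txt): modified={d.txt} staged={a.txt, h.txt}
After op 10 (modify b.txt): modified={b.txt, d.txt} staged={a.txt, h.txt}
After op 11 (git add b.txt): modified={d.txt} staged={a.txt, b.txt, h.txt}
After op 12 (modify g.txt): modified={d.txt, g.txt} staged={a.txt, b.txt, h.txt}
After op 13 (git add e.txt): modified={d.txt, g.txt} staged={a.txt, b.txt, h.txt}
After op 14 (git add g.txt): modified={d.txt} staged={a.txt, b.txt, g.txt, h.txt}
After op 15 (modify d.txt): modified={d.txt} staged={a.txt, b.txt, g.txt, h.txt}
After op 16 (modify a.txt): modified={a.txt, d.txt} staged={a.txt, b.txt, g.txt, h.txt}
After op 17 (git add d.txt): modified={a.txt} staged={a.txt, b.txt, d.txt, g.txt, h.txt}
After op 18 (modify f.txt): modified={a.txt, f.txt} staged={a.txt, b.txt, d.txt, g.txt, h.txt}
After op 19 (git reset d.txt): modified={a.txt, d.txt, f.txt} staged={a.txt, b.txt, g.txt, h.txt}
After op 20 (modify g.txt): modified={a.txt, d.txt, f.txt, g.txt} staged={a.txt, b.txt, g.txt, h.txt}
After op 21 (git commit): modified={a.txt, d.txt, f.txt, g.txt} staged={none}
After op 22 (git add a.txt): modified={d.txt, f.txt, g.txt} staged={a.txt}
After op 23 (git commit): modified={d.txt, f.txt, g.txt} staged={none}

Answer: none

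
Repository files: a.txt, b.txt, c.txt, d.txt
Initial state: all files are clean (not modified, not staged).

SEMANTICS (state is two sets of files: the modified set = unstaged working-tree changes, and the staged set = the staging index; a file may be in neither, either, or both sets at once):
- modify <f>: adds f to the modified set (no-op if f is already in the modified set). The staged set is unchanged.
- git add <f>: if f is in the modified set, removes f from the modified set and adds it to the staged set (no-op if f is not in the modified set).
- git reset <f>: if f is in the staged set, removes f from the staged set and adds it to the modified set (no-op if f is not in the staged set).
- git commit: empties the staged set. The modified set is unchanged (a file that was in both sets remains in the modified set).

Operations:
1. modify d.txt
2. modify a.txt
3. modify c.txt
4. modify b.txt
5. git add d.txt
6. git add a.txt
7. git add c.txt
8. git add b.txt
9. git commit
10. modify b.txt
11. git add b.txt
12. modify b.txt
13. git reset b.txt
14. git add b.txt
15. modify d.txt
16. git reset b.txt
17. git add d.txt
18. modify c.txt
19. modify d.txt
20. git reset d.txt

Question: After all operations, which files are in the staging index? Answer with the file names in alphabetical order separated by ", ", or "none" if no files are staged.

Answer: none

Derivation:
After op 1 (modify d.txt): modified={d.txt} staged={none}
After op 2 (modify a.txt): modified={a.txt, d.txt} staged={none}
After op 3 (modify c.txt): modified={a.txt, c.txt, d.txt} staged={none}
After op 4 (modify b.txt): modified={a.txt, b.txt, c.txt, d.txt} staged={none}
After op 5 (git add d.txt): modified={a.txt, b.txt, c.txt} staged={d.txt}
After op 6 (git add a.txt): modified={b.txt, c.txt} staged={a.txt, d.txt}
After op 7 (git add c.txt): modified={b.txt} staged={a.txt, c.txt, d.txt}
After op 8 (git add b.txt): modified={none} staged={a.txt, b.txt, c.txt, d.txt}
After op 9 (git commit): modified={none} staged={none}
After op 10 (modify b.txt): modified={b.txt} staged={none}
After op 11 (git add b.txt): modified={none} staged={b.txt}
After op 12 (modify b.txt): modified={b.txt} staged={b.txt}
After op 13 (git reset b.txt): modified={b.txt} staged={none}
After op 14 (git add b.txt): modified={none} staged={b.txt}
After op 15 (modify d.txt): modified={d.txt} staged={b.txt}
After op 16 (git reset b.txt): modified={b.txt, d.txt} staged={none}
After op 17 (git add d.txt): modified={b.txt} staged={d.txt}
After op 18 (modify c.txt): modified={b.txt, c.txt} staged={d.txt}
After op 19 (modify d.txt): modified={b.txt, c.txt, d.txt} staged={d.txt}
After op 20 (git reset d.txt): modified={b.txt, c.txt, d.txt} staged={none}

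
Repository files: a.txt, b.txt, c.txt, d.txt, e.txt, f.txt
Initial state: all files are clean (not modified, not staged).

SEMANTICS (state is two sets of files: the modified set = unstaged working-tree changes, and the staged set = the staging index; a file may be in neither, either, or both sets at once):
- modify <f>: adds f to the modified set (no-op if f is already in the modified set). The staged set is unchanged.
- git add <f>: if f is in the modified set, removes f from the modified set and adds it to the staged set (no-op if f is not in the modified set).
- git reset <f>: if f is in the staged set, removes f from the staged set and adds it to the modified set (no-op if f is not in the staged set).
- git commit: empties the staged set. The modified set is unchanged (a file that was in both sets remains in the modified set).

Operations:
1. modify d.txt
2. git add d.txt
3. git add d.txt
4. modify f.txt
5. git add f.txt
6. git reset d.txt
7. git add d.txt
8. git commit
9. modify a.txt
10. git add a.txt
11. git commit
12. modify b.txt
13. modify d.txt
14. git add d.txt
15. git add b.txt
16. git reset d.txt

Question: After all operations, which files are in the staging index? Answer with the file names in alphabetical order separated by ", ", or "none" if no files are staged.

After op 1 (modify d.txt): modified={d.txt} staged={none}
After op 2 (git add d.txt): modified={none} staged={d.txt}
After op 3 (git add d.txt): modified={none} staged={d.txt}
After op 4 (modify f.txt): modified={f.txt} staged={d.txt}
After op 5 (git add f.txt): modified={none} staged={d.txt, f.txt}
After op 6 (git reset d.txt): modified={d.txt} staged={f.txt}
After op 7 (git add d.txt): modified={none} staged={d.txt, f.txt}
After op 8 (git commit): modified={none} staged={none}
After op 9 (modify a.txt): modified={a.txt} staged={none}
After op 10 (git add a.txt): modified={none} staged={a.txt}
After op 11 (git commit): modified={none} staged={none}
After op 12 (modify b.txt): modified={b.txt} staged={none}
After op 13 (modify d.txt): modified={b.txt, d.txt} staged={none}
After op 14 (git add d.txt): modified={b.txt} staged={d.txt}
After op 15 (git add b.txt): modified={none} staged={b.txt, d.txt}
After op 16 (git reset d.txt): modified={d.txt} staged={b.txt}

Answer: b.txt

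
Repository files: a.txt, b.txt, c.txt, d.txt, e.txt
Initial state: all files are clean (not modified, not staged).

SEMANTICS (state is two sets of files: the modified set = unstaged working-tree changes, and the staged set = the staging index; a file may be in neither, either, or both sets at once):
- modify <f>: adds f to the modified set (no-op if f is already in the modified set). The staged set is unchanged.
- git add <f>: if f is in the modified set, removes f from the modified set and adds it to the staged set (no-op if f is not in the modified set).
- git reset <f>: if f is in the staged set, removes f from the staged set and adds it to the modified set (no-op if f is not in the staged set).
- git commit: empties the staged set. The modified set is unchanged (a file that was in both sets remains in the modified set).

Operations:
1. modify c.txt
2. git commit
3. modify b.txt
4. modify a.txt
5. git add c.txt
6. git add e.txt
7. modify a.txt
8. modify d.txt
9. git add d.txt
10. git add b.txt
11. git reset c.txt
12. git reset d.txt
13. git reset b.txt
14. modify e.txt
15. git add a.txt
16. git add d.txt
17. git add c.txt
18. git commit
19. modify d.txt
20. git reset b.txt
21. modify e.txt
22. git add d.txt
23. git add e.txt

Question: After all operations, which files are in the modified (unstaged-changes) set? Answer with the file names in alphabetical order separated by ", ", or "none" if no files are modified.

After op 1 (modify c.txt): modified={c.txt} staged={none}
After op 2 (git commit): modified={c.txt} staged={none}
After op 3 (modify b.txt): modified={b.txt, c.txt} staged={none}
After op 4 (modify a.txt): modified={a.txt, b.txt, c.txt} staged={none}
After op 5 (git add c.txt): modified={a.txt, b.txt} staged={c.txt}
After op 6 (git add e.txt): modified={a.txt, b.txt} staged={c.txt}
After op 7 (modify a.txt): modified={a.txt, b.txt} staged={c.txt}
After op 8 (modify d.txt): modified={a.txt, b.txt, d.txt} staged={c.txt}
After op 9 (git add d.txt): modified={a.txt, b.txt} staged={c.txt, d.txt}
After op 10 (git add b.txt): modified={a.txt} staged={b.txt, c.txt, d.txt}
After op 11 (git reset c.txt): modified={a.txt, c.txt} staged={b.txt, d.txt}
After op 12 (git reset d.txt): modified={a.txt, c.txt, d.txt} staged={b.txt}
After op 13 (git reset b.txt): modified={a.txt, b.txt, c.txt, d.txt} staged={none}
After op 14 (modify e.txt): modified={a.txt, b.txt, c.txt, d.txt, e.txt} staged={none}
After op 15 (git add a.txt): modified={b.txt, c.txt, d.txt, e.txt} staged={a.txt}
After op 16 (git add d.txt): modified={b.txt, c.txt, e.txt} staged={a.txt, d.txt}
After op 17 (git add c.txt): modified={b.txt, e.txt} staged={a.txt, c.txt, d.txt}
After op 18 (git commit): modified={b.txt, e.txt} staged={none}
After op 19 (modify d.txt): modified={b.txt, d.txt, e.txt} staged={none}
After op 20 (git reset b.txt): modified={b.txt, d.txt, e.txt} staged={none}
After op 21 (modify e.txt): modified={b.txt, d.txt, e.txt} staged={none}
After op 22 (git add d.txt): modified={b.txt, e.txt} staged={d.txt}
After op 23 (git add e.txt): modified={b.txt} staged={d.txt, e.txt}

Answer: b.txt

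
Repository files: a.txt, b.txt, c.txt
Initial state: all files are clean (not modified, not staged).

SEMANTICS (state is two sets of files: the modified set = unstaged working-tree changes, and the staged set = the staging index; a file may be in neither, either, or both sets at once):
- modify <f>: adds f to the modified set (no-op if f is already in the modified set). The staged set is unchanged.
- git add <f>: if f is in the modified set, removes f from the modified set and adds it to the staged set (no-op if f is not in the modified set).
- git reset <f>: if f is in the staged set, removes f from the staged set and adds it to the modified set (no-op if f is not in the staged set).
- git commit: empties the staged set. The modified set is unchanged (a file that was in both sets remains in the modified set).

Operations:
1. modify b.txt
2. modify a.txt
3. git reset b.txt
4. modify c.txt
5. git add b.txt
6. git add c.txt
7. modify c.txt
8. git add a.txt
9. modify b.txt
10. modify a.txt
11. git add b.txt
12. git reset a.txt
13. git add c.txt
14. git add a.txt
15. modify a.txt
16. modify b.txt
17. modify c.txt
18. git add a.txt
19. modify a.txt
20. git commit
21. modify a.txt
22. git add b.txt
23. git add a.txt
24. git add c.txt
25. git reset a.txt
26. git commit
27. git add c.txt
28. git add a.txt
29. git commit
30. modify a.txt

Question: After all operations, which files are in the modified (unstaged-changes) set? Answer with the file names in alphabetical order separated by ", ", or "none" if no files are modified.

After op 1 (modify b.txt): modified={b.txt} staged={none}
After op 2 (modify a.txt): modified={a.txt, b.txt} staged={none}
After op 3 (git reset b.txt): modified={a.txt, b.txt} staged={none}
After op 4 (modify c.txt): modified={a.txt, b.txt, c.txt} staged={none}
After op 5 (git add b.txt): modified={a.txt, c.txt} staged={b.txt}
After op 6 (git add c.txt): modified={a.txt} staged={b.txt, c.txt}
After op 7 (modify c.txt): modified={a.txt, c.txt} staged={b.txt, c.txt}
After op 8 (git add a.txt): modified={c.txt} staged={a.txt, b.txt, c.txt}
After op 9 (modify b.txt): modified={b.txt, c.txt} staged={a.txt, b.txt, c.txt}
After op 10 (modify a.txt): modified={a.txt, b.txt, c.txt} staged={a.txt, b.txt, c.txt}
After op 11 (git add b.txt): modified={a.txt, c.txt} staged={a.txt, b.txt, c.txt}
After op 12 (git reset a.txt): modified={a.txt, c.txt} staged={b.txt, c.txt}
After op 13 (git add c.txt): modified={a.txt} staged={b.txt, c.txt}
After op 14 (git add a.txt): modified={none} staged={a.txt, b.txt, c.txt}
After op 15 (modify a.txt): modified={a.txt} staged={a.txt, b.txt, c.txt}
After op 16 (modify b.txt): modified={a.txt, b.txt} staged={a.txt, b.txt, c.txt}
After op 17 (modify c.txt): modified={a.txt, b.txt, c.txt} staged={a.txt, b.txt, c.txt}
After op 18 (git add a.txt): modified={b.txt, c.txt} staged={a.txt, b.txt, c.txt}
After op 19 (modify a.txt): modified={a.txt, b.txt, c.txt} staged={a.txt, b.txt, c.txt}
After op 20 (git commit): modified={a.txt, b.txt, c.txt} staged={none}
After op 21 (modify a.txt): modified={a.txt, b.txt, c.txt} staged={none}
After op 22 (git add b.txt): modified={a.txt, c.txt} staged={b.txt}
After op 23 (git add a.txt): modified={c.txt} staged={a.txt, b.txt}
After op 24 (git add c.txt): modified={none} staged={a.txt, b.txt, c.txt}
After op 25 (git reset a.txt): modified={a.txt} staged={b.txt, c.txt}
After op 26 (git commit): modified={a.txt} staged={none}
After op 27 (git add c.txt): modified={a.txt} staged={none}
After op 28 (git add a.txt): modified={none} staged={a.txt}
After op 29 (git commit): modified={none} staged={none}
After op 30 (modify a.txt): modified={a.txt} staged={none}

Answer: a.txt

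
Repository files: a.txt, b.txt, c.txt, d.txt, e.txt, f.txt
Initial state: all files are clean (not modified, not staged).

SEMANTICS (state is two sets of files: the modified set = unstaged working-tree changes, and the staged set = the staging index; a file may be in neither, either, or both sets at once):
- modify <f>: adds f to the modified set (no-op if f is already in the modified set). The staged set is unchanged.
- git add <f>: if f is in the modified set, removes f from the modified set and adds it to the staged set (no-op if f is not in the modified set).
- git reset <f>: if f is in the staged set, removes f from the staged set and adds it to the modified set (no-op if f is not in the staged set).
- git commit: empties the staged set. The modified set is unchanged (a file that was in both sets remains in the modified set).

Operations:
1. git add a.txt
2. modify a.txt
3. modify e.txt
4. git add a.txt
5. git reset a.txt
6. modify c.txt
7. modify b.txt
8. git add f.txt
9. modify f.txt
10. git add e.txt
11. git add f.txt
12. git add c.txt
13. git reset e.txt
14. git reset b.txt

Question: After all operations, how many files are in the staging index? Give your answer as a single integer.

After op 1 (git add a.txt): modified={none} staged={none}
After op 2 (modify a.txt): modified={a.txt} staged={none}
After op 3 (modify e.txt): modified={a.txt, e.txt} staged={none}
After op 4 (git add a.txt): modified={e.txt} staged={a.txt}
After op 5 (git reset a.txt): modified={a.txt, e.txt} staged={none}
After op 6 (modify c.txt): modified={a.txt, c.txt, e.txt} staged={none}
After op 7 (modify b.txt): modified={a.txt, b.txt, c.txt, e.txt} staged={none}
After op 8 (git add f.txt): modified={a.txt, b.txt, c.txt, e.txt} staged={none}
After op 9 (modify f.txt): modified={a.txt, b.txt, c.txt, e.txt, f.txt} staged={none}
After op 10 (git add e.txt): modified={a.txt, b.txt, c.txt, f.txt} staged={e.txt}
After op 11 (git add f.txt): modified={a.txt, b.txt, c.txt} staged={e.txt, f.txt}
After op 12 (git add c.txt): modified={a.txt, b.txt} staged={c.txt, e.txt, f.txt}
After op 13 (git reset e.txt): modified={a.txt, b.txt, e.txt} staged={c.txt, f.txt}
After op 14 (git reset b.txt): modified={a.txt, b.txt, e.txt} staged={c.txt, f.txt}
Final staged set: {c.txt, f.txt} -> count=2

Answer: 2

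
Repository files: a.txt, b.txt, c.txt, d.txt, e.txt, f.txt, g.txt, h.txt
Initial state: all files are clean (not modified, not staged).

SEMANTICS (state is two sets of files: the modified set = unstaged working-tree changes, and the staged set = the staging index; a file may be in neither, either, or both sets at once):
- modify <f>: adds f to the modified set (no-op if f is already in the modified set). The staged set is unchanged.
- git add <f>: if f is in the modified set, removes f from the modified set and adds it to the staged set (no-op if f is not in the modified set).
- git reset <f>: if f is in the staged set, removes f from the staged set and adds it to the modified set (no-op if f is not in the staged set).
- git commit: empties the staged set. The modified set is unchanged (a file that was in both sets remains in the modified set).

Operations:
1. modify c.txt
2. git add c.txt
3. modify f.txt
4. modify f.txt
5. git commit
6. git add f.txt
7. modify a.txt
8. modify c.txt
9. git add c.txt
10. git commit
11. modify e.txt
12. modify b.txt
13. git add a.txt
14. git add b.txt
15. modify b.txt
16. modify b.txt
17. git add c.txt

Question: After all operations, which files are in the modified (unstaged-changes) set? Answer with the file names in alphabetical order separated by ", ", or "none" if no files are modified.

After op 1 (modify c.txt): modified={c.txt} staged={none}
After op 2 (git add c.txt): modified={none} staged={c.txt}
After op 3 (modify f.txt): modified={f.txt} staged={c.txt}
After op 4 (modify f.txt): modified={f.txt} staged={c.txt}
After op 5 (git commit): modified={f.txt} staged={none}
After op 6 (git add f.txt): modified={none} staged={f.txt}
After op 7 (modify a.txt): modified={a.txt} staged={f.txt}
After op 8 (modify c.txt): modified={a.txt, c.txt} staged={f.txt}
After op 9 (git add c.txt): modified={a.txt} staged={c.txt, f.txt}
After op 10 (git commit): modified={a.txt} staged={none}
After op 11 (modify e.txt): modified={a.txt, e.txt} staged={none}
After op 12 (modify b.txt): modified={a.txt, b.txt, e.txt} staged={none}
After op 13 (git add a.txt): modified={b.txt, e.txt} staged={a.txt}
After op 14 (git add b.txt): modified={e.txt} staged={a.txt, b.txt}
After op 15 (modify b.txt): modified={b.txt, e.txt} staged={a.txt, b.txt}
After op 16 (modify b.txt): modified={b.txt, e.txt} staged={a.txt, b.txt}
After op 17 (git add c.txt): modified={b.txt, e.txt} staged={a.txt, b.txt}

Answer: b.txt, e.txt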